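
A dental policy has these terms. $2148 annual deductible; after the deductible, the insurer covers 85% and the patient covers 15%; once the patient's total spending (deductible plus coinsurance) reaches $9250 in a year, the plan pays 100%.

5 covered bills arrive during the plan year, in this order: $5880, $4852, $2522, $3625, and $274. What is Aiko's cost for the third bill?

$378.30

#1 ($5880): $2148 to deductible, leaving $3732; patient's 15% is $559.80. Patient owes $2707.80 (running OOP $2707.80).
#2 ($4852): deductible met; 15% of $4852 = $727.80. Cost to patient: $727.80. OOP to date $3435.60.
#3 ($2522): deductible already satisfied, so patient's share is 15% × $2522 = $378.30. Patient pays $378.30; OOP now $3813.90.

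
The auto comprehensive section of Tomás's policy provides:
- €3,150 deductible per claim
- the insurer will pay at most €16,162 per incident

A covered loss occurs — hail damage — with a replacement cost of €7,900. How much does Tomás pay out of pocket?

€3,150

After the deductible, €7,900 − €3,150 = €4,750 remains.
That's under the €16,162 cap, so the insurer reimburses the full €4,750.
Policyholder's share is the uncovered remainder: €7,900 − €4,750 = €3,150.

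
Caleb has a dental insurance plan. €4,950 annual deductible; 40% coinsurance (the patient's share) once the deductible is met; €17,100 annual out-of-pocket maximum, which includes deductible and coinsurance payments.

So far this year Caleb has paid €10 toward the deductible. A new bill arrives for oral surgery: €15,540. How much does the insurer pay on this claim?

€10 of the €4,950 deductible is already met, leaving €4,940.
That leaves €15,540 − €4,940 = €10,600 for coinsurance.
40% of €10,600 = €4,240 falls to the patient.
That puts the patient's cost at €4,940 + €4,240 = €9,180 before any cap.
Year-to-date out-of-pocket becomes €10 + €9,180 = €9,190, still under the €17,100 maximum, so no cap applies.
The plan picks up €15,540 − €9,180 = €6,360.

€6,360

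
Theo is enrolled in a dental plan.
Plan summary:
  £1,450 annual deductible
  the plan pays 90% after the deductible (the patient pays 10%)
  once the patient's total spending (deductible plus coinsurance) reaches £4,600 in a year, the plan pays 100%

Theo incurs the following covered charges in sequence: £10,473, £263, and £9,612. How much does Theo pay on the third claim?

Bill 1, £10,473: £1,450 finishes the deductible; £9,023 goes to coinsurance; patient's 10% is £902.30. Patient owes £2,352.30 (running OOP £2,352.30).
Bill 2, £263: 10% coinsurance on £263 = £26.30. Cost to patient: £26.30. OOP to date £2,378.60.
Bill 3, £9,612: deductible already satisfied, so patient's share is 10% × £9,612 = £961.20. Patient pays £961.20; OOP now £3,339.80.

£961.20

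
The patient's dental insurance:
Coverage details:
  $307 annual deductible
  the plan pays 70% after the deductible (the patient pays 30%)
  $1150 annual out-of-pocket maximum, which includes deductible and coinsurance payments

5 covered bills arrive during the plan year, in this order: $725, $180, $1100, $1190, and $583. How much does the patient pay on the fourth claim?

Bill 1, $725: $307 to deductible, leaving $418; 30% of $418 = $125.40. Cost to patient: $432.40. OOP to date $432.40.
Bill 2, $180: 30% coinsurance on $180 = $54. Patient owes $54 (running OOP $486.40).
Bill 3, $1100: deductible met; 30% of $1100 = $330. Patient pays $330; OOP now $816.40.
Bill 4, $1190: 30% coinsurance on $1190 = $357. Adding that to $816.40 gives $1173.40, past the $1150 cap; patient pays only $1150 − $816.40 = $333.60.

$333.60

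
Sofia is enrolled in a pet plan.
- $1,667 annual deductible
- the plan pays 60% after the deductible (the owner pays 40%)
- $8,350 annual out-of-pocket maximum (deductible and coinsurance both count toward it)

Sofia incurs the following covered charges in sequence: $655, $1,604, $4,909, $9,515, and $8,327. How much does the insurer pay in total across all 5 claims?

$16,660

Claim 1 ($655): all of it applies to the deductible. Owner pays $655; OOP now $655. Plan pays $655 − $655 = $0.
Claim 2 ($1,604): deductible takes $1,012, $592 remains; owner's 40% is $236.80. Owner pays $1,248.80; OOP now $1,903.80. Insurer: $1,604 − $1,248.80 = $355.20.
Claim 3 ($4,909): deductible already satisfied, so owner's share is 40% × $4,909 = $1,963.60. Cost to owner: $1,963.60. OOP to date $3,867.40. Plan pays $4,909 − $1,963.60 = $2,945.40.
Claim 4 ($9,515): deductible met; 40% of $9,515 = $3,806. Cost to owner: $3,806. OOP to date $7,673.40. Plan pays $9,515 − $3,806 = $5,709.
Claim 5 ($8,327): 40% coinsurance on $8,327 = $3,330.80. Adding that to $7,673.40 gives $11,004.20, past the $8,350 cap; owner pays only $8,350 − $7,673.40 = $676.60. Plan pays $8,327 − $676.60 = $7,650.40.
Insurer total: $0 + $355.20 + $2,945.40 + $5,709 + $7,650.40 = $16,660.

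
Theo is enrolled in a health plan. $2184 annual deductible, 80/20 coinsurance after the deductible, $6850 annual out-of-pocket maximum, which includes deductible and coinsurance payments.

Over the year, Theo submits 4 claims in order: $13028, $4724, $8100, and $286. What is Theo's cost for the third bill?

$1552.40

Claim 1 ($13028): $2184 finishes the deductible; $10844 goes to coinsurance; coinsurance $10844 × 20% = $2168.80. Patient pays $4352.80; OOP now $4352.80.
Claim 2 ($4724): deductible already satisfied, so patient's share is 20% × $4724 = $944.80. Patient owes $944.80 (running OOP $5297.60).
Claim 3 ($8100): 20% coinsurance on $8100 = $1620. OOP would hit $6917.60 > $6850, so the cap limits the patient to $6850 − $5297.60 = $1552.40.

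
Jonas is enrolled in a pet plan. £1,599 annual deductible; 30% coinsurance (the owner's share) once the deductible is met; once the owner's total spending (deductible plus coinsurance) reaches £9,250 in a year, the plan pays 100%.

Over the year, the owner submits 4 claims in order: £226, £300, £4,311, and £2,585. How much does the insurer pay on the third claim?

Bill 1, £226: entire amount goes to the deductible. Owner owes £226 (running OOP £226). Insurer: £226 − £226 = £0.
Bill 2, £300: fully absorbed by the deductible. Owner pays £300; OOP now £526. Plan pays £300 − £300 = £0.
Bill 3, £4,311: deductible takes £1,073, £3,238 remains; coinsurance £3,238 × 30% = £971.40. Owner pays £2,044.40; OOP now £2,570.40. Plan pays £4,311 − £2,044.40 = £2,266.60.

£2,266.60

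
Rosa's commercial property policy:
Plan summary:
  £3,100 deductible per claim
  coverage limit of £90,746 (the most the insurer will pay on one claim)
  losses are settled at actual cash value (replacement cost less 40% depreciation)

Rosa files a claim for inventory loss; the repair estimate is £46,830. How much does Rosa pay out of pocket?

£21,832

At 40% depreciation, ACV = £46,830 − £18,732 = £28,098.
After the deductible, £28,098 − £3,100 = £24,998 remains.
£24,998 is within the £90,746 limit, so the insurer pays £24,998.
Out of pocket: £46,830 − £24,998 = £21,832.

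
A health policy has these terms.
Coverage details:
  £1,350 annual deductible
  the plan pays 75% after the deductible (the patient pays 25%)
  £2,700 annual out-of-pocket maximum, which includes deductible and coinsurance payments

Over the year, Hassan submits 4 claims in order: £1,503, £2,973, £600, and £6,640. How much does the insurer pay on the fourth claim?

Claim 1 — £1,503: £1,350 finishes the deductible; £153 goes to coinsurance; coinsurance £153 × 25% = £38.25. Patient owes £1,388.25 (running OOP £1,388.25). Plan pays £1,503 − £1,388.25 = £114.75.
Claim 2 — £2,973: deductible met; 25% of £2,973 = £743.25. Cost to patient: £743.25. OOP to date £2,131.50. Plan pays £2,973 − £743.25 = £2,229.75.
Claim 3 — £600: deductible met; 25% of £600 = £150. Patient owes £150 (running OOP £2,281.50). Insurer: £600 − £150 = £450.
Claim 4 — £6,640: deductible already satisfied, so patient's share is 25% × £6,640 = £1,660. Adding that to £2,281.50 gives £3,941.50, past the £2,700 cap; patient pays only £2,700 − £2,281.50 = £418.50. Insurer: £6,640 − £418.50 = £6,221.50.

£6,221.50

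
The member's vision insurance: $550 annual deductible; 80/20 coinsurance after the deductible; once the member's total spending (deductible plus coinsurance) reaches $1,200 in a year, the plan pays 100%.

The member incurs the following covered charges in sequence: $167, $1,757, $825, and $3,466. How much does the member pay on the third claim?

$165

Bill 1, $167: entire amount goes to the deductible. Member pays $167; OOP now $167.
Bill 2, $1,757: $383 to deductible, leaving $1,374; 20% of $1,374 = $274.80. Cost to member: $657.80. OOP to date $824.80.
Bill 3, $825: 20% coinsurance on $825 = $165. Cost to member: $165. OOP to date $989.80.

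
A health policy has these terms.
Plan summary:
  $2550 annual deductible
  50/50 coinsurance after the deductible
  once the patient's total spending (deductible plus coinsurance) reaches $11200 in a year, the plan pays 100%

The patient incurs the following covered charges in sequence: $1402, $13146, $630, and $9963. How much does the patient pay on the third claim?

$315

#1 ($1402): entire amount goes to the deductible. Patient pays $1402; OOP now $1402.
#2 ($13146): deductible takes $1148, $11998 remains; coinsurance $11998 × 50% = $5999. Cost to patient: $7147. OOP to date $8549.
#3 ($630): deductible already satisfied, so patient's share is 50% × $630 = $315. Patient owes $315 (running OOP $8864).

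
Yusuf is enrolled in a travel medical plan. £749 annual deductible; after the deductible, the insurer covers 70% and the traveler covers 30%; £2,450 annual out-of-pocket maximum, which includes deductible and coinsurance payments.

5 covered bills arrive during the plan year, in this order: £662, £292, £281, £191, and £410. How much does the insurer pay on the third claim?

£196.70

#1 (£662): entire amount goes to the deductible. Traveler pays £662; OOP now £662. Insurer: £662 − £662 = £0.
#2 (£292): £87 finishes the deductible; £205 goes to coinsurance; 30% of £205 = £61.50. Traveler pays £148.50; OOP now £810.50. Insurer: £292 − £148.50 = £143.50.
#3 (£281): deductible met; 30% of £281 = £84.30. Traveler owes £84.30 (running OOP £894.80). Plan pays £281 − £84.30 = £196.70.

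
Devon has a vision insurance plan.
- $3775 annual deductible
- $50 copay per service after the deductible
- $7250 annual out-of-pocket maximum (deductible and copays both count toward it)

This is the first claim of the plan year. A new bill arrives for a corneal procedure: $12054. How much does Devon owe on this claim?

$3825

Nothing has been paid toward the $3775 deductible, so the first $3775 of this charge is applied there.
The remaining $8279 (= $12054 − $3775) moves to the copay.
Copay on this service: $50.
That puts the member's cost at $3775 + $50 = $3825 before any cap.
Cumulative spending $0 + $3825 = $3825 stays under the $7250 maximum.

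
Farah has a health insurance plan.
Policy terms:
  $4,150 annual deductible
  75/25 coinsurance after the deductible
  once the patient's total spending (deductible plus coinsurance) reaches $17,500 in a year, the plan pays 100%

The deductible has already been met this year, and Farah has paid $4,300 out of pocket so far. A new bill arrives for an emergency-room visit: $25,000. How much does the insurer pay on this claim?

$18,750

The deductible is already satisfied, so the full bill goes to coinsurance.
25% of $25,000 = $6,250 falls to the patient.
Year-to-date out-of-pocket becomes $4,300 + $6,250 = $10,550, still under the $17,500 maximum, so no cap applies.
The insurer covers the remainder: $25,000 − $6,250 = $18,750.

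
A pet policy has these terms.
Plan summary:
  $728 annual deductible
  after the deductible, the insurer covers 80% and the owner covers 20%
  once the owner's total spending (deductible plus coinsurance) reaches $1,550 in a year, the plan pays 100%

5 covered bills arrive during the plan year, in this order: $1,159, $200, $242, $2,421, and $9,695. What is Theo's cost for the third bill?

$48.40

Claim 1 — $1,159: $728 to deductible, leaving $431; 20% of $431 = $86.20. Cost to owner: $814.20. OOP to date $814.20.
Claim 2 — $200: deductible met; 20% of $200 = $40. Cost to owner: $40. OOP to date $854.20.
Claim 3 — $242: 20% coinsurance on $242 = $48.40. Cost to owner: $48.40. OOP to date $902.60.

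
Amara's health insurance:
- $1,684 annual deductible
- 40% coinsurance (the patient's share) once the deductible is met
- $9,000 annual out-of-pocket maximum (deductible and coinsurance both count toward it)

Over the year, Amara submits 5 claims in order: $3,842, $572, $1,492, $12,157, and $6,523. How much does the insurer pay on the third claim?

$895.20

Claim 1 — $3,842: $1,684 to deductible, leaving $2,158; patient's 40% is $863.20. Patient pays $2,547.20; OOP now $2,547.20. Insurer: $3,842 − $2,547.20 = $1,294.80.
Claim 2 — $572: deductible met; 40% of $572 = $228.80. Patient owes $228.80 (running OOP $2,776). Plan pays $572 − $228.80 = $343.20.
Claim 3 — $1,492: deductible met; 40% of $1,492 = $596.80. Cost to patient: $596.80. OOP to date $3,372.80. Insurer: $1,492 − $596.80 = $895.20.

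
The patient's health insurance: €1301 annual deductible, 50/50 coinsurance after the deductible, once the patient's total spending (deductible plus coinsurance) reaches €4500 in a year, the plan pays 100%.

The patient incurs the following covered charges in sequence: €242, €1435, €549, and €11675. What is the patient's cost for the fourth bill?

€2736.50

#1 (€242): fully absorbed by the deductible. Cost to patient: €242. OOP to date €242.
#2 (€1435): €1059 to deductible, leaving €376; coinsurance €376 × 50% = €188. Patient owes €1247 (running OOP €1489).
#3 (€549): deductible already satisfied, so patient's share is 50% × €549 = €274.50. Cost to patient: €274.50. OOP to date €1763.50.
#4 (€11675): deductible already satisfied, so patient's share is 50% × €11675 = €5837.50. That would push OOP to €7601, over the €4500 cap, so patient pays €4500 − €1763.50 = €2736.50.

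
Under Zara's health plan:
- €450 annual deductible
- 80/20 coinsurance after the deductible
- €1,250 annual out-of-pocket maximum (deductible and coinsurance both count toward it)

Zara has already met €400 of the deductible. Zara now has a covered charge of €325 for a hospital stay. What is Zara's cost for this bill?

€105

Deductible still to meet: €450 − €400 = €50.
After the €50 deductible portion, €325 − €50 = €275 is subject to coinsurance.
Coinsurance: €275 × 20% = €55.
Patient responsibility before any cap: €50 + €55 = €105.
Year-to-date out-of-pocket becomes €400 + €105 = €505, still under the €1,250 maximum, so no cap applies.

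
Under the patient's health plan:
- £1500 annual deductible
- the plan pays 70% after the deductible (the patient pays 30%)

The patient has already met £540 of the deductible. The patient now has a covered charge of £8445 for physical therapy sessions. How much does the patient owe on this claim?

£3205.50

£540 of the £1500 deductible is already met, leaving £960.
The remaining £7485 (= £8445 − £960) moves to coinsurance.
30% of £7485 = £2245.50 falls to the patient.
That puts the patient's cost at £960 + £2245.50 = £3205.50.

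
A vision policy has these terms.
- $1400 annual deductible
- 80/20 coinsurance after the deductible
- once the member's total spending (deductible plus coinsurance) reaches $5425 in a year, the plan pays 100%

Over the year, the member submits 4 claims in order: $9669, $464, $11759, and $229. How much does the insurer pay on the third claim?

Bill 1, $9669: $1400 to deductible, leaving $8269; coinsurance $8269 × 20% = $1653.80. Member pays $3053.80; OOP now $3053.80. Plan pays $9669 − $3053.80 = $6615.20.
Bill 2, $464: deductible met; 20% of $464 = $92.80. Member pays $92.80; OOP now $3146.60. Plan pays $464 − $92.80 = $371.20.
Bill 3, $11759: deductible already satisfied, so member's share is 20% × $11759 = $2351.80. That would push OOP to $5498.40, over the $5425 cap, so member pays $5425 − $3146.60 = $2278.40. Plan pays $11759 − $2278.40 = $9480.60.

$9480.60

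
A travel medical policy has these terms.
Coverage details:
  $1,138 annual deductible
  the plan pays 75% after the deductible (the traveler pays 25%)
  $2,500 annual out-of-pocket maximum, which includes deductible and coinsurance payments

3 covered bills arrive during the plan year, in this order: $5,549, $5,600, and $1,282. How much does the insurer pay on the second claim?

$5,340.75

#1 ($5,549): deductible takes $1,138, $4,411 remains; 25% of $4,411 = $1,102.75. Traveler pays $2,240.75; OOP now $2,240.75. Plan pays $5,549 − $2,240.75 = $3,308.25.
#2 ($5,600): deductible met; 25% of $5,600 = $1,400. OOP would hit $3,640.75 > $2,500, so the cap limits the traveler to $2,500 − $2,240.75 = $259.25. Insurer: $5,600 − $259.25 = $5,340.75.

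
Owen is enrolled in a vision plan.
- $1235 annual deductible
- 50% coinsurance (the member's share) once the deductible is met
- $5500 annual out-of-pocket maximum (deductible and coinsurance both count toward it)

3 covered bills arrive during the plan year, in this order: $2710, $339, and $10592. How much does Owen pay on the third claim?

$3358

Claim 1 ($2710): $1235 finishes the deductible; $1475 goes to coinsurance; 50% of $1475 = $737.50. Member owes $1972.50 (running OOP $1972.50).
Claim 2 ($339): deductible met; 50% of $339 = $169.50. Member pays $169.50; OOP now $2142.
Claim 3 ($10592): deductible already satisfied, so member's share is 50% × $10592 = $5296. Adding that to $2142 gives $7438, past the $5500 cap; member pays only $5500 − $2142 = $3358.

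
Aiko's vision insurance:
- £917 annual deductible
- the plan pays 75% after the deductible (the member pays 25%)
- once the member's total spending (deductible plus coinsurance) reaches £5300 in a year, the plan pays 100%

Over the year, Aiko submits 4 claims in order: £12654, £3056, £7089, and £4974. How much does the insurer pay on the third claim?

#1 (£12654): deductible takes £917, £11737 remains; 25% of £11737 = £2934.25. Cost to member: £3851.25. OOP to date £3851.25. Plan pays £12654 − £3851.25 = £8802.75.
#2 (£3056): deductible already satisfied, so member's share is 25% × £3056 = £764. Member pays £764; OOP now £4615.25. Insurer: £3056 − £764 = £2292.
#3 (£7089): deductible met; 25% of £7089 = £1772.25. Adding that to £4615.25 gives £6387.50, past the £5300 cap; member pays only £5300 − £4615.25 = £684.75. Insurer: £7089 − £684.75 = £6404.25.

£6404.25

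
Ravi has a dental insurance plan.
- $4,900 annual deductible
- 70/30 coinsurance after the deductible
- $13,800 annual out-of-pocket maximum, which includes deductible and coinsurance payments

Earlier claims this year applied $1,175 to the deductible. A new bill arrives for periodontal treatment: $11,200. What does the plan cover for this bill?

$5,232.50

Deductible still to meet: $4,900 − $1,175 = $3,725.
The remaining $7,475 (= $11,200 − $3,725) moves to coinsurance.
Patient's 30% share of $7,475 is $2,242.50.
So the patient owes $3,725 + $2,242.50 = $5,967.50 before any cap.
Year-to-date out-of-pocket becomes $1,175 + $5,967.50 = $7,142.50, still under the $13,800 maximum, so no cap applies.
The plan picks up $11,200 − $5,967.50 = $5,232.50.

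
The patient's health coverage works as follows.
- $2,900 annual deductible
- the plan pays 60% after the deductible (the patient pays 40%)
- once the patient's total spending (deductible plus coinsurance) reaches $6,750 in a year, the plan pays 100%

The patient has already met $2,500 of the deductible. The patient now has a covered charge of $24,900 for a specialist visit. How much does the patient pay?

Remaining deductible: $2,900 − $2,500 = $400.
The remaining $24,500 (= $24,900 − $400) moves to coinsurance.
40% of $24,500 = $9,800 falls to the patient.
That puts the patient's cost at $400 + $9,800 = $10,200 before any cap.
Year-to-date out-of-pocket would reach $2,500 + $10,200 = $12,700, above the $6,750 maximum, so the patient pays only $6,750 − $2,500 = $4,250.

$4,250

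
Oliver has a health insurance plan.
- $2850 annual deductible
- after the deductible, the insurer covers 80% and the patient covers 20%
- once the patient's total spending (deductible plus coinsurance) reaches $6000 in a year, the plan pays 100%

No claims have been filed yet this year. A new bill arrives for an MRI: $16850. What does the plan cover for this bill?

Deductible not yet touched, so the first $2850 of the bill goes to the deductible.
The remaining $14000 (= $16850 − $2850) moves to coinsurance.
20% of $14000 = $2800 falls to the patient.
That puts the patient's cost at $2850 + $2800 = $5650 before any cap.
Year-to-date out-of-pocket becomes $0 + $5650 = $5650, still under the $6000 maximum, so no cap applies.
The insurer covers the remainder: $16850 − $5650 = $11200.

$11200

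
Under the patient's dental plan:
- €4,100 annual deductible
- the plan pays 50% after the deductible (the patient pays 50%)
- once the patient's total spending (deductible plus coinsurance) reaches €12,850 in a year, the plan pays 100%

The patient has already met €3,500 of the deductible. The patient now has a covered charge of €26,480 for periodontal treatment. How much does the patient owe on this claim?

€3,500 of the €4,100 deductible is already met, leaving €600.
After the €600 deductible portion, €26,480 − €600 = €25,880 is subject to coinsurance.
Patient's 50% share of €25,880 is €12,940.
That puts the patient's cost at €600 + €12,940 = €13,540 before any cap.
Year-to-date out-of-pocket would reach €3,500 + €13,540 = €17,040, above the €12,850 maximum, so the patient pays only €12,850 − €3,500 = €9,350.

€9,350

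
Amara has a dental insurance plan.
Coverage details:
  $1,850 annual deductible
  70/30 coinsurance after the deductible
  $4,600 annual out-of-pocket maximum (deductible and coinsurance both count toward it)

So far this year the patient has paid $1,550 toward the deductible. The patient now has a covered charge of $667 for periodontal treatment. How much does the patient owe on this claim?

$1,550 of the $1,850 deductible is already met, leaving $300.
That leaves $667 − $300 = $367 for coinsurance.
30% of $367 = $110.10 falls to the patient.
So the patient owes $300 + $110.10 = $410.10 before any cap.
Year-to-date out-of-pocket becomes $1,550 + $410.10 = $1,960.10, still under the $4,600 maximum, so no cap applies.

$410.10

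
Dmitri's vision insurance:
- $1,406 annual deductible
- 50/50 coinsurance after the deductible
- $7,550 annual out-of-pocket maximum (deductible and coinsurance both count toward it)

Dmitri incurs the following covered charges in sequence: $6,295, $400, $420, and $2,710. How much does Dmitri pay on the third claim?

$210

Claim 1 — $6,295: deductible takes $1,406, $4,889 remains; 50% of $4,889 = $2,444.50. Cost to member: $3,850.50. OOP to date $3,850.50.
Claim 2 — $400: 50% coinsurance on $400 = $200. Member owes $200 (running OOP $4,050.50).
Claim 3 — $420: deductible met; 50% of $420 = $210. Member pays $210; OOP now $4,260.50.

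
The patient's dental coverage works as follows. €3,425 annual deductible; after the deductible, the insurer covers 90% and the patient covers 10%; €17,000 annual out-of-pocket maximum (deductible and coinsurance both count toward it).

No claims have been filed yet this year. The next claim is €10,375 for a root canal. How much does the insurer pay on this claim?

€6,255

Deductible not yet touched, so the first €3,425 of the bill goes to the deductible.
That leaves €10,375 − €3,425 = €6,950 for coinsurance.
Coinsurance: €6,950 × 10% = €695.
That puts the patient's cost at €3,425 + €695 = €4,120 before any cap.
Year-to-date out-of-pocket becomes €0 + €4,120 = €4,120, still under the €17,000 maximum, so no cap applies.
Insurer pays the balance: €10,375 − €4,120 = €6,255.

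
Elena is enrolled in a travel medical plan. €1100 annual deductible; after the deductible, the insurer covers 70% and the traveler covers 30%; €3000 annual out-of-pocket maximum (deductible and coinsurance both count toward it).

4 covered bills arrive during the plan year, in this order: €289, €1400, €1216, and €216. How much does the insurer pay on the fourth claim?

€151.20

Claim 1 — €289: fully absorbed by the deductible. Traveler pays €289; OOP now €289. Insurer: €289 − €289 = €0.
Claim 2 — €1400: deductible takes €811, €589 remains; traveler's 30% is €176.70. Traveler owes €987.70 (running OOP €1276.70). Insurer: €1400 − €987.70 = €412.30.
Claim 3 — €1216: 30% coinsurance on €1216 = €364.80. Traveler pays €364.80; OOP now €1641.50. Plan pays €1216 − €364.80 = €851.20.
Claim 4 — €216: deductible met; 30% of €216 = €64.80. Cost to traveler: €64.80. OOP to date €1706.30. Insurer: €216 − €64.80 = €151.20.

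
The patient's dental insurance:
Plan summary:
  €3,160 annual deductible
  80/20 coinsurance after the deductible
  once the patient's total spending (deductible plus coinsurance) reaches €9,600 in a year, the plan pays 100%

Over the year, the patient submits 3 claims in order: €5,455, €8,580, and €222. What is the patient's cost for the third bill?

Bill 1, €5,455: €3,160 finishes the deductible; €2,295 goes to coinsurance; patient's 20% is €459. Patient owes €3,619 (running OOP €3,619).
Bill 2, €8,580: deductible already satisfied, so patient's share is 20% × €8,580 = €1,716. Patient owes €1,716 (running OOP €5,335).
Bill 3, €222: deductible already satisfied, so patient's share is 20% × €222 = €44.40. Patient pays €44.40; OOP now €5,379.40.

€44.40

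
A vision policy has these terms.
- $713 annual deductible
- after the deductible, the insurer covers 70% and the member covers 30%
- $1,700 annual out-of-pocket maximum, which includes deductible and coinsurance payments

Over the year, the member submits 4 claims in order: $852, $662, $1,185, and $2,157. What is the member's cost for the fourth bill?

$391.20

#1 ($852): $713 finishes the deductible; $139 goes to coinsurance; member's 30% is $41.70. Member pays $754.70; OOP now $754.70.
#2 ($662): deductible already satisfied, so member's share is 30% × $662 = $198.60. Member pays $198.60; OOP now $953.30.
#3 ($1,185): deductible met; 30% of $1,185 = $355.50. Cost to member: $355.50. OOP to date $1,308.80.
#4 ($2,157): deductible already satisfied, so member's share is 30% × $2,157 = $647.10. OOP would hit $1,955.90 > $1,700, so the cap limits the member to $1,700 − $1,308.80 = $391.20.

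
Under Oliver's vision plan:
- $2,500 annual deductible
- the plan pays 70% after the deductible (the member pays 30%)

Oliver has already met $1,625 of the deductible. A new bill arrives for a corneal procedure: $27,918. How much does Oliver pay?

Deductible still to meet: $2,500 − $1,625 = $875.
The remaining $27,043 (= $27,918 − $875) moves to coinsurance.
Member's 30% share of $27,043 is $8,112.90.
Member responsibility: $875 + $8,112.90 = $8,987.90.

$8,987.90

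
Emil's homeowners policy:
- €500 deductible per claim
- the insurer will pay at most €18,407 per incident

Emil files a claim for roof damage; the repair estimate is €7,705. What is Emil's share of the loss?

€500

After the deductible, €7,705 − €500 = €7,205 remains.
€7,205 ≤ €18,407, so the limit doesn't bind; insurer pays €7,205.
Homeowner's share is the uncovered remainder: €7,705 − €7,205 = €500.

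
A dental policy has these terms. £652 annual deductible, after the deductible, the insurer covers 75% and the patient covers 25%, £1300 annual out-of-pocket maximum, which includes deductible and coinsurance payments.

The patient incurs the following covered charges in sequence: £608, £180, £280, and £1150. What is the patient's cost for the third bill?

£70

#1 (£608): entire amount goes to the deductible. Patient owes £608 (running OOP £608).
#2 (£180): deductible takes £44, £136 remains; 25% of £136 = £34. Cost to patient: £78. OOP to date £686.
#3 (£280): deductible already satisfied, so patient's share is 25% × £280 = £70. Patient pays £70; OOP now £756.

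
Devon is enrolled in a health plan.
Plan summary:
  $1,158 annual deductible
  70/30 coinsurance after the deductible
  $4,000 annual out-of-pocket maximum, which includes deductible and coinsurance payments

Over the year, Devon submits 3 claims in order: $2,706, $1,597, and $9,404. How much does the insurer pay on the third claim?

$7,505.50

Claim 1 — $2,706: deductible takes $1,158, $1,548 remains; 30% of $1,548 = $464.40. Patient owes $1,622.40 (running OOP $1,622.40). Insurer: $2,706 − $1,622.40 = $1,083.60.
Claim 2 — $1,597: deductible already satisfied, so patient's share is 30% × $1,597 = $479.10. Patient pays $479.10; OOP now $2,101.50. Insurer: $1,597 − $479.10 = $1,117.90.
Claim 3 — $9,404: deductible met; 30% of $9,404 = $2,821.20. OOP would hit $4,922.70 > $4,000, so the cap limits the patient to $4,000 − $2,101.50 = $1,898.50. Plan pays $9,404 − $1,898.50 = $7,505.50.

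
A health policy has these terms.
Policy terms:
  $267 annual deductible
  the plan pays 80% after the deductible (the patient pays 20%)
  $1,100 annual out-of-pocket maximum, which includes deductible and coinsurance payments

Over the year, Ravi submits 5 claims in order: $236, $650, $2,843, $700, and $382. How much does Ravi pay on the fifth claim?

$0.60

Claim 1 ($236): all of it applies to the deductible. Cost to patient: $236. OOP to date $236.
Claim 2 ($650): $31 to deductible, leaving $619; patient's 20% is $123.80. Patient owes $154.80 (running OOP $390.80).
Claim 3 ($2,843): deductible already satisfied, so patient's share is 20% × $2,843 = $568.60. Cost to patient: $568.60. OOP to date $959.40.
Claim 4 ($700): deductible already satisfied, so patient's share is 20% × $700 = $140. Patient pays $140; OOP now $1,099.40.
Claim 5 ($382): deductible met; 20% of $382 = $76.40. Adding that to $1,099.40 gives $1,175.80, past the $1,100 cap; patient pays only $1,100 − $1,099.40 = $0.60.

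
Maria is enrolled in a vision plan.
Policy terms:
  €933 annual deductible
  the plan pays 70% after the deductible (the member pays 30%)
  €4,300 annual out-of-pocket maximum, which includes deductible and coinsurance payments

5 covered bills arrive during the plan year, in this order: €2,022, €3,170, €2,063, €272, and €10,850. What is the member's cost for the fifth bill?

Claim 1 — €2,022: €933 to deductible, leaving €1,089; 30% of €1,089 = €326.70. Member owes €1,259.70 (running OOP €1,259.70).
Claim 2 — €3,170: 30% coinsurance on €3,170 = €951. Member pays €951; OOP now €2,210.70.
Claim 3 — €2,063: 30% coinsurance on €2,063 = €618.90. Cost to member: €618.90. OOP to date €2,829.60.
Claim 4 — €272: deductible met; 30% of €272 = €81.60. Member pays €81.60; OOP now €2,911.20.
Claim 5 — €10,850: deductible already satisfied, so member's share is 30% × €10,850 = €3,255. That would push OOP to €6,166.20, over the €4,300 cap, so member pays €4,300 − €2,911.20 = €1,388.80.

€1,388.80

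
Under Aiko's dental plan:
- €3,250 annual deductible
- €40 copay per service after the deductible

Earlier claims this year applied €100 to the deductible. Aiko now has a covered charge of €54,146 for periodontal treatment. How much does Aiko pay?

€3,190

€100 of the €3,250 deductible is already met, leaving €3,150.
That leaves €54,146 − €3,150 = €50,996 for the copay.
Copay on this service: €40.
That puts the patient's cost at €3,150 + €40 = €3,190.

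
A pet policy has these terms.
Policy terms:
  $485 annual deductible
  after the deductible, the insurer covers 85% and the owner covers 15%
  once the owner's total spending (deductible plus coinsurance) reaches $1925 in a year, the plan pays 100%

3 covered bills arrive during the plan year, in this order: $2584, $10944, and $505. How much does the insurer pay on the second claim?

#1 ($2584): deductible takes $485, $2099 remains; 15% of $2099 = $314.85. Cost to owner: $799.85. OOP to date $799.85. Plan pays $2584 − $799.85 = $1784.15.
#2 ($10944): deductible already satisfied, so owner's share is 15% × $10944 = $1641.60. OOP would hit $2441.45 > $1925, so the cap limits the owner to $1925 − $799.85 = $1125.15. Insurer: $10944 − $1125.15 = $9818.85.

$9818.85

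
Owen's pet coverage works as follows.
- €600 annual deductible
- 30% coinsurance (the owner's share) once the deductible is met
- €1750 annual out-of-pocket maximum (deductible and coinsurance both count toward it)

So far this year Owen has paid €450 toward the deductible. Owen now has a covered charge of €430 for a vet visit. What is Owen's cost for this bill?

€234

Deductible still to meet: €600 − €450 = €150.
The remaining €280 (= €430 − €150) moves to coinsurance.
30% of €280 = €84 falls to the owner.
That puts the owner's cost at €150 + €84 = €234 before any cap.
Year-to-date out-of-pocket becomes €450 + €234 = €684, still under the €1750 maximum, so no cap applies.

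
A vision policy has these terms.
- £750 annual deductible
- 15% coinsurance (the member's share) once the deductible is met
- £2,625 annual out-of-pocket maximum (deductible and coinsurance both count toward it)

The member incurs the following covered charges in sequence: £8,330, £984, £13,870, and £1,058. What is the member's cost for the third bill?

Bill 1, £8,330: £750 finishes the deductible; £7,580 goes to coinsurance; member's 15% is £1,137. Member owes £1,887 (running OOP £1,887).
Bill 2, £984: 15% coinsurance on £984 = £147.60. Member owes £147.60 (running OOP £2,034.60).
Bill 3, £13,870: deductible met; 15% of £13,870 = £2,080.50. OOP would hit £4,115.10 > £2,625, so the cap limits the member to £2,625 − £2,034.60 = £590.40.

£590.40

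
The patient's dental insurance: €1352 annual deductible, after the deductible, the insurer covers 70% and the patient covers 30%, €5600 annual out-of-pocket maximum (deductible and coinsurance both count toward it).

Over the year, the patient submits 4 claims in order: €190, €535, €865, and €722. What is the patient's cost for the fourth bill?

Claim 1 (€190): all of it applies to the deductible. Patient pays €190; OOP now €190.
Claim 2 (€535): all of it applies to the deductible. Patient pays €535; OOP now €725.
Claim 3 (€865): €627 to deductible, leaving €238; coinsurance €238 × 30% = €71.40. Patient pays €698.40; OOP now €1423.40.
Claim 4 (€722): deductible already satisfied, so patient's share is 30% × €722 = €216.60. Patient owes €216.60 (running OOP €1640).

€216.60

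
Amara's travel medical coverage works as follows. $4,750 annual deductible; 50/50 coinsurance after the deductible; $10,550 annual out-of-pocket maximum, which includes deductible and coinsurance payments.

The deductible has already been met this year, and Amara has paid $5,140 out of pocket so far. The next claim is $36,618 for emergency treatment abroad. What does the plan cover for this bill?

$31,208

With the deductible met, the entire $36,618 is subject to coinsurance.
Coinsurance: $36,618 × 50% = $18,309.
Adding $18,309 to the $5,140 already spent would give $23,449, which exceeds the $10,550 cap; the traveler pays just $10,550 − $5,140 = $5,410.
The plan picks up $36,618 − $5,410 = $31,208.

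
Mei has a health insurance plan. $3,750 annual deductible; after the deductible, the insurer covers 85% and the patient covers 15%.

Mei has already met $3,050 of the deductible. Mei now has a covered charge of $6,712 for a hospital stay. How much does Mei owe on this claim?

Deductible still to meet: $3,750 − $3,050 = $700.
That leaves $6,712 − $700 = $6,012 for coinsurance.
15% of $6,012 = $901.80 falls to the patient.
That puts the patient's cost at $700 + $901.80 = $1,601.80.

$1,601.80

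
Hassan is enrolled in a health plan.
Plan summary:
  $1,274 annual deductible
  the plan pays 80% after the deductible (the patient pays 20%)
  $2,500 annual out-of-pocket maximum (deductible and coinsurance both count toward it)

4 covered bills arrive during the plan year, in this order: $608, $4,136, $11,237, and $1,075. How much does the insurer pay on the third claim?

Bill 1, $608: entire amount goes to the deductible. Patient owes $608 (running OOP $608). Insurer: $608 − $608 = $0.
Bill 2, $4,136: $666 finishes the deductible; $3,470 goes to coinsurance; patient's 20% is $694. Patient owes $1,360 (running OOP $1,968). Insurer: $4,136 − $1,360 = $2,776.
Bill 3, $11,237: deductible already satisfied, so patient's share is 20% × $11,237 = $2,247.40. That would push OOP to $4,215.40, over the $2,500 cap, so patient pays $2,500 − $1,968 = $532. Plan pays $11,237 − $532 = $10,705.

$10,705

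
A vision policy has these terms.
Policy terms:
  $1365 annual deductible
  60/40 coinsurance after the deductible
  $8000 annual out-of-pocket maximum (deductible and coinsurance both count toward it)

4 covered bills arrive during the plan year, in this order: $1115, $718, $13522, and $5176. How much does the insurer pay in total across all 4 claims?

$12531

Bill 1, $1115: fully absorbed by the deductible. Member pays $1115; OOP now $1115. Insurer: $1115 − $1115 = $0.
Bill 2, $718: $250 to deductible, leaving $468; 40% of $468 = $187.20. Member owes $437.20 (running OOP $1552.20). Plan pays $718 − $437.20 = $280.80.
Bill 3, $13522: deductible met; 40% of $13522 = $5408.80. Cost to member: $5408.80. OOP to date $6961. Plan pays $13522 − $5408.80 = $8113.20.
Bill 4, $5176: deductible already satisfied, so member's share is 40% × $5176 = $2070.40. That would push OOP to $9031.40, over the $8000 cap, so member pays $8000 − $6961 = $1039. Plan pays $5176 − $1039 = $4137.
Insurer total = bills − member's total = $20531 − $8000 = $12531.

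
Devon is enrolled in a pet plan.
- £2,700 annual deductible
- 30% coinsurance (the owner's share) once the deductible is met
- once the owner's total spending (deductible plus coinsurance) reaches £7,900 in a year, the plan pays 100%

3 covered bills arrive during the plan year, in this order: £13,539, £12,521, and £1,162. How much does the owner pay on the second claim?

£1,948.30

Bill 1, £13,539: £2,700 to deductible, leaving £10,839; owner's 30% is £3,251.70. Owner pays £5,951.70; OOP now £5,951.70.
Bill 2, £12,521: deductible met; 30% of £12,521 = £3,756.30. That would push OOP to £9,708, over the £7,900 cap, so owner pays £7,900 − £5,951.70 = £1,948.30.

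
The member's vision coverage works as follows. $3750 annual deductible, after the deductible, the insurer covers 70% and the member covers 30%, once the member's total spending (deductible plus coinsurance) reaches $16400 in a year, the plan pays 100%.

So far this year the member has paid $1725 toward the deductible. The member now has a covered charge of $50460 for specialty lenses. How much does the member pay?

$14675

Remaining deductible: $3750 − $1725 = $2025.
That leaves $50460 − $2025 = $48435 for coinsurance.
Member's 30% share of $48435 is $14530.50.
Member responsibility before any cap: $2025 + $14530.50 = $16555.50.
That would bring total out-of-pocket to $18280.50, past the $16400 cap. The member is capped at $16400 − $1725 = $14675 on this claim.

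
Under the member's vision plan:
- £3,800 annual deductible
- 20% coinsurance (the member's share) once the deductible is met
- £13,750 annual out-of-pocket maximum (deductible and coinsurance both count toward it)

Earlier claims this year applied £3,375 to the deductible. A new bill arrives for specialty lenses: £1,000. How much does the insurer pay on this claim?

£3,375 of the £3,800 deductible is already met, leaving £425.
The remaining £575 (= £1,000 − £425) moves to coinsurance.
20% of £575 = £115 falls to the member.
So the member owes £425 + £115 = £540 before any cap.
Year-to-date out-of-pocket becomes £3,375 + £540 = £3,915, still under the £13,750 maximum, so no cap applies.
Insurer pays the balance: £1,000 − £540 = £460.

£460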